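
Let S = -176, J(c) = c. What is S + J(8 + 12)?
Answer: -156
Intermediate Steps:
S + J(8 + 12) = -176 + (8 + 12) = -176 + 20 = -156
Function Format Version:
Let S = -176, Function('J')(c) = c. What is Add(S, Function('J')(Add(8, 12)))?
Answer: -156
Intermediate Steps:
Add(S, Function('J')(Add(8, 12))) = Add(-176, Add(8, 12)) = Add(-176, 20) = -156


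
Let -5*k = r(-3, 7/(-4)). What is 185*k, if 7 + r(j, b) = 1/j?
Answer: 814/3 ≈ 271.33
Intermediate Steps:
r(j, b) = -7 + 1/j
k = 22/15 (k = -(-7 + 1/(-3))/5 = -(-7 - ⅓)/5 = -⅕*(-22/3) = 22/15 ≈ 1.4667)
185*k = 185*(22/15) = 814/3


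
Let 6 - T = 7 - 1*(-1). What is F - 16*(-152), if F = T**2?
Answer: 2436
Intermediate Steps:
T = -2 (T = 6 - (7 - 1*(-1)) = 6 - (7 + 1) = 6 - 1*8 = 6 - 8 = -2)
F = 4 (F = (-2)**2 = 4)
F - 16*(-152) = 4 - 16*(-152) = 4 + 2432 = 2436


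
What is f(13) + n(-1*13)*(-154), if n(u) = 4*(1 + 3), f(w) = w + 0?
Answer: -2451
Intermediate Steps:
f(w) = w
n(u) = 16 (n(u) = 4*4 = 16)
f(13) + n(-1*13)*(-154) = 13 + 16*(-154) = 13 - 2464 = -2451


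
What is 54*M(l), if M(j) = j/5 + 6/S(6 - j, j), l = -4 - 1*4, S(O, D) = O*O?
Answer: -20763/245 ≈ -84.747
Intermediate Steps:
S(O, D) = O²
l = -8 (l = -4 - 4 = -8)
M(j) = 6/(6 - j)² + j/5 (M(j) = j/5 + 6/((6 - j)²) = j*(⅕) + 6/(6 - j)² = j/5 + 6/(6 - j)² = 6/(6 - j)² + j/5)
54*M(l) = 54*(6/(-6 - 8)² + (⅕)*(-8)) = 54*(6/(-14)² - 8/5) = 54*(6*(1/196) - 8/5) = 54*(3/98 - 8/5) = 54*(-769/490) = -20763/245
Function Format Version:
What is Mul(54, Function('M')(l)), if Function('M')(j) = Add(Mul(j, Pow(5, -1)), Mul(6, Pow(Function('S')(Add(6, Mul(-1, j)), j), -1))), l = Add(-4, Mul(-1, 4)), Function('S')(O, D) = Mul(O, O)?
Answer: Rational(-20763, 245) ≈ -84.747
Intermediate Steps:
Function('S')(O, D) = Pow(O, 2)
l = -8 (l = Add(-4, -4) = -8)
Function('M')(j) = Add(Mul(6, Pow(Add(6, Mul(-1, j)), -2)), Mul(Rational(1, 5), j)) (Function('M')(j) = Add(Mul(j, Pow(5, -1)), Mul(6, Pow(Pow(Add(6, Mul(-1, j)), 2), -1))) = Add(Mul(j, Rational(1, 5)), Mul(6, Pow(Add(6, Mul(-1, j)), -2))) = Add(Mul(Rational(1, 5), j), Mul(6, Pow(Add(6, Mul(-1, j)), -2))) = Add(Mul(6, Pow(Add(6, Mul(-1, j)), -2)), Mul(Rational(1, 5), j)))
Mul(54, Function('M')(l)) = Mul(54, Add(Mul(6, Pow(Add(-6, -8), -2)), Mul(Rational(1, 5), -8))) = Mul(54, Add(Mul(6, Pow(-14, -2)), Rational(-8, 5))) = Mul(54, Add(Mul(6, Rational(1, 196)), Rational(-8, 5))) = Mul(54, Add(Rational(3, 98), Rational(-8, 5))) = Mul(54, Rational(-769, 490)) = Rational(-20763, 245)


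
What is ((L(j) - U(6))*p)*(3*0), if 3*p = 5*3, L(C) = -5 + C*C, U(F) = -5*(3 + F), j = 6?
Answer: 0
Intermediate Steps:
U(F) = -15 - 5*F
L(C) = -5 + C²
p = 5 (p = (5*3)/3 = (⅓)*15 = 5)
((L(j) - U(6))*p)*(3*0) = (((-5 + 6²) - (-15 - 5*6))*5)*(3*0) = (((-5 + 36) - (-15 - 30))*5)*0 = ((31 - 1*(-45))*5)*0 = ((31 + 45)*5)*0 = (76*5)*0 = 380*0 = 0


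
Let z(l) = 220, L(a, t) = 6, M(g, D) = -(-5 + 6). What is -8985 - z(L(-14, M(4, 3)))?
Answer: -9205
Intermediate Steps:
M(g, D) = -1 (M(g, D) = -1*1 = -1)
-8985 - z(L(-14, M(4, 3))) = -8985 - 1*220 = -8985 - 220 = -9205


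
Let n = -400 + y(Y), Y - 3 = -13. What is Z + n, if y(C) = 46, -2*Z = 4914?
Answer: -2811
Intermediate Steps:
Y = -10 (Y = 3 - 13 = -10)
Z = -2457 (Z = -½*4914 = -2457)
n = -354 (n = -400 + 46 = -354)
Z + n = -2457 - 354 = -2811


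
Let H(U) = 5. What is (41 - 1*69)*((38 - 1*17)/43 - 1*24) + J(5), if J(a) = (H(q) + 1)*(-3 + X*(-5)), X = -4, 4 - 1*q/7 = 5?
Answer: 32694/43 ≈ 760.33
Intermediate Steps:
q = -7 (q = 28 - 7*5 = 28 - 35 = -7)
J(a) = 102 (J(a) = (5 + 1)*(-3 - 4*(-5)) = 6*(-3 + 20) = 6*17 = 102)
(41 - 1*69)*((38 - 1*17)/43 - 1*24) + J(5) = (41 - 1*69)*((38 - 1*17)/43 - 1*24) + 102 = (41 - 69)*((38 - 17)*(1/43) - 24) + 102 = -28*(21*(1/43) - 24) + 102 = -28*(21/43 - 24) + 102 = -28*(-1011/43) + 102 = 28308/43 + 102 = 32694/43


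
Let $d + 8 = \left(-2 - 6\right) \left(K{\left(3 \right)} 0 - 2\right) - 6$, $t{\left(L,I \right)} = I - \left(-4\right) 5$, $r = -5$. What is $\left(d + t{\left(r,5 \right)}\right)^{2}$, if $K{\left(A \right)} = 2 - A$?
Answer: $729$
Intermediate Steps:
$t{\left(L,I \right)} = 20 + I$ ($t{\left(L,I \right)} = I - -20 = I + 20 = 20 + I$)
$d = 2$ ($d = -8 - \left(6 - \left(-2 - 6\right) \left(\left(2 - 3\right) 0 - 2\right)\right) = -8 - \left(6 + 8 \left(\left(-1\right) 0 - 2\right)\right) = -8 - \left(6 + 8 \left(0 - 2\right)\right) = -8 - -10 = -8 + \left(16 - 6\right) = -8 + 10 = 2$)
$\left(d + t{\left(r,5 \right)}\right)^{2} = \left(2 + \left(20 + 5\right)\right)^{2} = \left(2 + 25\right)^{2} = 27^{2} = 729$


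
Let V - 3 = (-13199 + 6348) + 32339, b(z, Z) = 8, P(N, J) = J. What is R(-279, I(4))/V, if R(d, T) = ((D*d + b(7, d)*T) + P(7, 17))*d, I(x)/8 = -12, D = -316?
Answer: -8129409/8497 ≈ -956.74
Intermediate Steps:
I(x) = -96 (I(x) = 8*(-12) = -96)
R(d, T) = d*(17 - 316*d + 8*T) (R(d, T) = ((-316*d + 8*T) + 17)*d = (17 - 316*d + 8*T)*d = d*(17 - 316*d + 8*T))
V = 25491 (V = 3 + ((-13199 + 6348) + 32339) = 3 + (-6851 + 32339) = 3 + 25488 = 25491)
R(-279, I(4))/V = -279*(17 - 316*(-279) + 8*(-96))/25491 = -279*(17 + 88164 - 768)*(1/25491) = -279*87413*(1/25491) = -24388227*1/25491 = -8129409/8497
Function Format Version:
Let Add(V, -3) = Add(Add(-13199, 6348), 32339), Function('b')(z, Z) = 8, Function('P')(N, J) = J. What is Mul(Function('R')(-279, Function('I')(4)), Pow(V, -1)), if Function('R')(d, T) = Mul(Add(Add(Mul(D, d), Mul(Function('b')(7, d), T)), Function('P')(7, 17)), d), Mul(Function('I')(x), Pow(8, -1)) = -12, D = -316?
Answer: Rational(-8129409, 8497) ≈ -956.74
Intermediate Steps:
Function('I')(x) = -96 (Function('I')(x) = Mul(8, -12) = -96)
Function('R')(d, T) = Mul(d, Add(17, Mul(-316, d), Mul(8, T))) (Function('R')(d, T) = Mul(Add(Add(Mul(-316, d), Mul(8, T)), 17), d) = Mul(Add(17, Mul(-316, d), Mul(8, T)), d) = Mul(d, Add(17, Mul(-316, d), Mul(8, T))))
V = 25491 (V = Add(3, Add(Add(-13199, 6348), 32339)) = Add(3, Add(-6851, 32339)) = Add(3, 25488) = 25491)
Mul(Function('R')(-279, Function('I')(4)), Pow(V, -1)) = Mul(Mul(-279, Add(17, Mul(-316, -279), Mul(8, -96))), Pow(25491, -1)) = Mul(Mul(-279, Add(17, 88164, -768)), Rational(1, 25491)) = Mul(Mul(-279, 87413), Rational(1, 25491)) = Mul(-24388227, Rational(1, 25491)) = Rational(-8129409, 8497)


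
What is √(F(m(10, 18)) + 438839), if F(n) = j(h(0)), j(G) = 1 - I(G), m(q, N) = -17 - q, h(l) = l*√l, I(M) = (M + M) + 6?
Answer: √438834 ≈ 662.45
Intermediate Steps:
I(M) = 6 + 2*M (I(M) = 2*M + 6 = 6 + 2*M)
h(l) = l^(3/2)
j(G) = -5 - 2*G (j(G) = 1 - (6 + 2*G) = 1 + (-6 - 2*G) = -5 - 2*G)
F(n) = -5 (F(n) = -5 - 2*0^(3/2) = -5 - 2*0 = -5 + 0 = -5)
√(F(m(10, 18)) + 438839) = √(-5 + 438839) = √438834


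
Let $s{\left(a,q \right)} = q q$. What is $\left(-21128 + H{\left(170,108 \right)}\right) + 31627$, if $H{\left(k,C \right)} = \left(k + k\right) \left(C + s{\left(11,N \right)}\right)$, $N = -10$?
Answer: $81219$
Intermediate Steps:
$s{\left(a,q \right)} = q^{2}$
$H{\left(k,C \right)} = 2 k \left(100 + C\right)$ ($H{\left(k,C \right)} = \left(k + k\right) \left(C + \left(-10\right)^{2}\right) = 2 k \left(C + 100\right) = 2 k \left(100 + C\right)$)
$\left(-21128 + H{\left(170,108 \right)}\right) + 31627 = \left(-21128 + 2 \cdot 170 \left(100 + 108\right)\right) + 31627 = \left(-21128 + 2 \cdot 170 \cdot 208\right) + 31627 = \left(-21128 + 70720\right) + 31627 = 49592 + 31627 = 81219$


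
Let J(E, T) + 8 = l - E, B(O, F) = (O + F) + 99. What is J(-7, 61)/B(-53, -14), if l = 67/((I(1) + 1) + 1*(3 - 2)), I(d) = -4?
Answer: -69/64 ≈ -1.0781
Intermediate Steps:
B(O, F) = 99 + F + O (B(O, F) = (F + O) + 99 = 99 + F + O)
l = -67/2 (l = 67/((-4 + 1) + 1*(3 - 2)) = 67/(-3 + 1*1) = 67/(-3 + 1) = 67/(-2) = 67*(-½) = -67/2 ≈ -33.500)
J(E, T) = -83/2 - E (J(E, T) = -8 + (-67/2 - E) = -83/2 - E)
J(-7, 61)/B(-53, -14) = (-83/2 - 1*(-7))/(99 - 14 - 53) = (-83/2 + 7)/32 = -69/2*1/32 = -69/64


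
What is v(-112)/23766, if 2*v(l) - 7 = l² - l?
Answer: 4221/15844 ≈ 0.26641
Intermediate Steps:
v(l) = 7/2 + l²/2 - l/2 (v(l) = 7/2 + (l² - l)/2 = 7/2 + (l²/2 - l/2) = 7/2 + l²/2 - l/2)
v(-112)/23766 = (7/2 + (½)*(-112)² - ½*(-112))/23766 = (7/2 + (½)*12544 + 56)*(1/23766) = (7/2 + 6272 + 56)*(1/23766) = (12663/2)*(1/23766) = 4221/15844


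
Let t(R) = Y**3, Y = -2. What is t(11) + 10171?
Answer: 10163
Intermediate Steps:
t(R) = -8 (t(R) = (-2)**3 = -8)
t(11) + 10171 = -8 + 10171 = 10163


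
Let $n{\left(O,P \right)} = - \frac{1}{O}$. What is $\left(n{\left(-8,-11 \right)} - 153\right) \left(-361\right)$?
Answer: $\frac{441503}{8} \approx 55188.0$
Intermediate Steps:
$\left(n{\left(-8,-11 \right)} - 153\right) \left(-361\right) = \left(- \frac{1}{-8} - 153\right) \left(-361\right) = \left(\left(-1\right) \left(- \frac{1}{8}\right) - 153\right) \left(-361\right) = \left(\frac{1}{8} - 153\right) \left(-361\right) = \left(- \frac{1223}{8}\right) \left(-361\right) = \frac{441503}{8}$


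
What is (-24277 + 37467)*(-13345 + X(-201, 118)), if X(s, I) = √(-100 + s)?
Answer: -176020550 + 13190*I*√301 ≈ -1.7602e+8 + 2.2884e+5*I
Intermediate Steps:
(-24277 + 37467)*(-13345 + X(-201, 118)) = (-24277 + 37467)*(-13345 + √(-100 - 201)) = 13190*(-13345 + √(-301)) = 13190*(-13345 + I*√301) = -176020550 + 13190*I*√301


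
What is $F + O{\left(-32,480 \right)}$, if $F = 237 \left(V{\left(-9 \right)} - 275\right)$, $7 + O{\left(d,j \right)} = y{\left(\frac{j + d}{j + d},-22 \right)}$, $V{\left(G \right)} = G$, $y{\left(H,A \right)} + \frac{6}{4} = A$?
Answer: $- \frac{134677}{2} \approx -67339.0$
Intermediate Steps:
$y{\left(H,A \right)} = - \frac{3}{2} + A$
$O{\left(d,j \right)} = - \frac{61}{2}$ ($O{\left(d,j \right)} = -7 - \frac{47}{2} = - \frac{61}{2}$)
$F = -67308$ ($F = 237 \left(-9 - 275\right) = 237 \left(-284\right) = -67308$)
$F + O{\left(-32,480 \right)} = -67308 - \frac{61}{2} = - \frac{134677}{2}$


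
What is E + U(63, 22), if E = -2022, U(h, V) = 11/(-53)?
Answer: -107177/53 ≈ -2022.2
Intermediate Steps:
U(h, V) = -11/53 (U(h, V) = 11*(-1/53) = -11/53)
E + U(63, 22) = -2022 - 11/53 = -107177/53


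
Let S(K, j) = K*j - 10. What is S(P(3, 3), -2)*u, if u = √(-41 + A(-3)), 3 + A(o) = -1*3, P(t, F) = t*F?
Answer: -28*I*√47 ≈ -191.96*I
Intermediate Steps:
P(t, F) = F*t
A(o) = -6 (A(o) = -3 - 1*3 = -3 - 3 = -6)
S(K, j) = -10 + K*j
u = I*√47 (u = √(-41 - 6) = √(-47) = I*√47 ≈ 6.8557*I)
S(P(3, 3), -2)*u = (-10 + (3*3)*(-2))*(I*√47) = (-10 + 9*(-2))*(I*√47) = (-10 - 18)*(I*√47) = -28*I*√47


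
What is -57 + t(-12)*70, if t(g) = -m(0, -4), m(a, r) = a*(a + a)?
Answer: -57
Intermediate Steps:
m(a, r) = 2*a**2 (m(a, r) = a*(2*a) = 2*a**2)
t(g) = 0 (t(g) = -2*0**2 = -2*0 = -1*0 = 0)
-57 + t(-12)*70 = -57 + 0*70 = -57 + 0 = -57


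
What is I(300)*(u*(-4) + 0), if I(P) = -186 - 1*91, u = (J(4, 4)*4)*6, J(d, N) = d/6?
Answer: 17728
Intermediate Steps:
J(d, N) = d/6 (J(d, N) = d*(⅙) = d/6)
u = 16 (u = (((⅙)*4)*4)*6 = ((⅔)*4)*6 = (8/3)*6 = 16)
I(P) = -277 (I(P) = -186 - 91 = -277)
I(300)*(u*(-4) + 0) = -277*(16*(-4) + 0) = -277*(-64 + 0) = -277*(-64) = 17728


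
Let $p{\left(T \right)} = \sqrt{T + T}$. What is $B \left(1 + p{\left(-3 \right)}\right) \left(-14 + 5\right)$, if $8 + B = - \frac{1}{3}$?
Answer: $75 + 75 i \sqrt{6} \approx 75.0 + 183.71 i$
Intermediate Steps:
$B = - \frac{25}{3}$ ($B = -8 - \frac{1}{3} = - \frac{25}{3} \approx -8.3333$)
$p{\left(T \right)} = \sqrt{2} \sqrt{T}$ ($p{\left(T \right)} = \sqrt{2 T} = \sqrt{2} \sqrt{T}$)
$B \left(1 + p{\left(-3 \right)}\right) \left(-14 + 5\right) = - \frac{25 \left(1 + \sqrt{2} \sqrt{-3}\right)}{3} \left(-14 + 5\right) = - \frac{25 \left(1 + \sqrt{2} i \sqrt{3}\right)}{3} \left(-9\right) = - \frac{25 \left(1 + i \sqrt{6}\right)}{3} \left(-9\right) = \left(- \frac{25}{3} - \frac{25 i \sqrt{6}}{3}\right) \left(-9\right) = 75 + 75 i \sqrt{6}$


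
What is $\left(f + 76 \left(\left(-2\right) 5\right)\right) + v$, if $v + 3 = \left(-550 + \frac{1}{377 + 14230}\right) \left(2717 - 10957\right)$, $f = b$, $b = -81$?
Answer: $\frac{66186587452}{14607} \approx 4.5312 \cdot 10^{6}$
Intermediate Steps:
$f = -81$
$v = \frac{66198871939}{14607}$ ($v = -3 + \left(-550 + \frac{1}{377 + 14230}\right) \left(2717 - 10957\right) = -3 + \left(-550 + \frac{1}{14607}\right) \left(-8240\right) = -3 - - \frac{66198915760}{14607} = -3 + \frac{66198915760}{14607} = \frac{66198871939}{14607} \approx 4.532 \cdot 10^{6}$)
$\left(f + 76 \left(\left(-2\right) 5\right)\right) + v = \left(-81 + 76 \left(\left(-2\right) 5\right)\right) + \frac{66198871939}{14607} = \left(-81 + 76 \left(-10\right)\right) + \frac{66198871939}{14607} = \left(-81 - 760\right) + \frac{66198871939}{14607} = -841 + \frac{66198871939}{14607} = \frac{66186587452}{14607}$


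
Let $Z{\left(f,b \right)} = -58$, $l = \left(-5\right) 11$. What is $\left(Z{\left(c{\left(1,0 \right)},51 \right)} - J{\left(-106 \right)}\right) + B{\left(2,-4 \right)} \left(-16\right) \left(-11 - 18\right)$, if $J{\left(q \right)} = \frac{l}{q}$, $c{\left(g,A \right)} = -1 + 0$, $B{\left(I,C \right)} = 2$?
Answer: $\frac{92165}{106} \approx 869.48$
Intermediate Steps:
$c{\left(g,A \right)} = -1$
$l = -55$
$J{\left(q \right)} = - \frac{55}{q}$
$\left(Z{\left(c{\left(1,0 \right)},51 \right)} - J{\left(-106 \right)}\right) + B{\left(2,-4 \right)} \left(-16\right) \left(-11 - 18\right) = \left(-58 - - \frac{55}{-106}\right) + 2 \left(-16\right) \left(-11 - 18\right) = \left(-58 - \left(-55\right) \left(- \frac{1}{106}\right)\right) - 32 \left(-11 - 18\right) = \left(-58 - \frac{55}{106}\right) - -928 = \left(-58 - \frac{55}{106}\right) + 928 = - \frac{6203}{106} + 928 = \frac{92165}{106}$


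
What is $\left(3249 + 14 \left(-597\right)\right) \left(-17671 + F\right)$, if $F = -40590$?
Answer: $297655449$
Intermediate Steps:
$\left(3249 + 14 \left(-597\right)\right) \left(-17671 + F\right) = \left(3249 + 14 \left(-597\right)\right) \left(-17671 - 40590\right) = \left(3249 - 8358\right) \left(-58261\right) = \left(-5109\right) \left(-58261\right) = 297655449$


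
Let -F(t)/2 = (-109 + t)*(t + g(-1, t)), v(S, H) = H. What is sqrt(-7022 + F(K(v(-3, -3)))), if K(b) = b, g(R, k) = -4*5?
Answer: I*sqrt(12174) ≈ 110.34*I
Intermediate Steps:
g(R, k) = -20
F(t) = -2*(-109 + t)*(-20 + t) (F(t) = -2*(-109 + t)*(t - 20) = -2*(-109 + t)*(-20 + t))
sqrt(-7022 + F(K(v(-3, -3)))) = sqrt(-7022 + (-4360 - 2*(-3)**2 + 258*(-3))) = sqrt(-7022 + (-4360 - 2*9 - 774)) = sqrt(-7022 + (-4360 - 18 - 774)) = sqrt(-7022 - 5152) = sqrt(-12174) = I*sqrt(12174)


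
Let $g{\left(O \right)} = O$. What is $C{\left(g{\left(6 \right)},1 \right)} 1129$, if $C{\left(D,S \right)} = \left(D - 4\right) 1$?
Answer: $2258$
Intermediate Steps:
$C{\left(D,S \right)} = -4 + D$ ($C{\left(D,S \right)} = \left(-4 + D\right) 1 = -4 + D$)
$C{\left(g{\left(6 \right)},1 \right)} 1129 = \left(-4 + 6\right) 1129 = 2 \cdot 1129 = 2258$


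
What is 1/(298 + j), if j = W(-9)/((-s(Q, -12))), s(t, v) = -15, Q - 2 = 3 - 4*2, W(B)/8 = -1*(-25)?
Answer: 3/934 ≈ 0.0032120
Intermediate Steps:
W(B) = 200 (W(B) = 8*(-1*(-25)) = 8*25 = 200)
Q = -3 (Q = 2 + (3 - 4*2) = 2 + (3 - 8) = 2 - 5 = -3)
j = 40/3 (j = 200/((-1*(-15))) = 200/15 = 200*(1/15) = 40/3 ≈ 13.333)
1/(298 + j) = 1/(298 + 40/3) = 1/(934/3) = 3/934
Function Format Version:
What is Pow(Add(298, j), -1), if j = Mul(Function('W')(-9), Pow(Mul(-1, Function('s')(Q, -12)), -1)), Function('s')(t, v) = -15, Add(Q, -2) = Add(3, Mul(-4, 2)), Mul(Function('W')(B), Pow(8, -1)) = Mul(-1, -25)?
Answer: Rational(3, 934) ≈ 0.0032120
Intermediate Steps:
Function('W')(B) = 200 (Function('W')(B) = Mul(8, Mul(-1, -25)) = Mul(8, 25) = 200)
Q = -3 (Q = Add(2, Add(3, Mul(-4, 2))) = Add(2, Add(3, -8)) = Add(2, -5) = -3)
j = Rational(40, 3) (j = Mul(200, Pow(Mul(-1, -15), -1)) = Mul(200, Pow(15, -1)) = Mul(200, Rational(1, 15)) = Rational(40, 3) ≈ 13.333)
Pow(Add(298, j), -1) = Pow(Add(298, Rational(40, 3)), -1) = Pow(Rational(934, 3), -1) = Rational(3, 934)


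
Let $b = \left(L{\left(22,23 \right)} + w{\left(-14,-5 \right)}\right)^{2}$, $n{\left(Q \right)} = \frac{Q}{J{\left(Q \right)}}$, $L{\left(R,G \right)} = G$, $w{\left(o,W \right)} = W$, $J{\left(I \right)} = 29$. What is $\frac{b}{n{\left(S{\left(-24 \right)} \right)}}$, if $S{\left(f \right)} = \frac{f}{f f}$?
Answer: $-225504$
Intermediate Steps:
$S{\left(f \right)} = \frac{1}{f}$ ($S{\left(f \right)} = \frac{f}{f^{2}} = \frac{1}{f}$)
$n{\left(Q \right)} = \frac{Q}{29}$
$b = 324$ ($b = \left(23 - 5\right)^{2} = 18^{2} = 324$)
$\frac{b}{n{\left(S{\left(-24 \right)} \right)}} = \frac{324}{\frac{1}{29} \frac{1}{-24}} = \frac{324}{\frac{1}{29} \left(- \frac{1}{24}\right)} = \frac{324}{- \frac{1}{696}} = 324 \left(-696\right) = -225504$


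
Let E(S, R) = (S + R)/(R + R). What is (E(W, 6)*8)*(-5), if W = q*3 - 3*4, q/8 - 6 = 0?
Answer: -460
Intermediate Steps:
q = 48 (q = 48 + 8*0 = 48 + 0 = 48)
W = 132 (W = 48*3 - 3*4 = 144 - 12 = 132)
E(S, R) = (R + S)/(2*R) (E(S, R) = (R + S)/((2*R)) = (R + S)*(1/(2*R)) = (R + S)/(2*R))
(E(W, 6)*8)*(-5) = (((½)*(6 + 132)/6)*8)*(-5) = (((½)*(⅙)*138)*8)*(-5) = ((23/2)*8)*(-5) = 92*(-5) = -460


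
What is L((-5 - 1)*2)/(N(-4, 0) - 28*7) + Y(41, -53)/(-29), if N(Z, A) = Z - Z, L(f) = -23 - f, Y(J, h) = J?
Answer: -7717/5684 ≈ -1.3577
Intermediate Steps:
N(Z, A) = 0
L((-5 - 1)*2)/(N(-4, 0) - 28*7) + Y(41, -53)/(-29) = (-23 - (-5 - 1)*2)/(0 - 28*7) + 41/(-29) = (-23 - (-6)*2)/(0 - 196) + 41*(-1/29) = (-23 - 1*(-12))/(-196) - 41/29 = (-23 + 12)*(-1/196) - 41/29 = -11*(-1/196) - 41/29 = 11/196 - 41/29 = -7717/5684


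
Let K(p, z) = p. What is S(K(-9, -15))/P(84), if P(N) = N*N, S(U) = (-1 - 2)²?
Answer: 1/784 ≈ 0.0012755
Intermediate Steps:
S(U) = 9 (S(U) = (-3)² = 9)
P(N) = N²
S(K(-9, -15))/P(84) = 9/(84²) = 9/7056 = 9*(1/7056) = 1/784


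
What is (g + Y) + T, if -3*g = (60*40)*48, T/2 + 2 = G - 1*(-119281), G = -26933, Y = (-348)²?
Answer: 267396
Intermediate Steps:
Y = 121104
T = 184692 (T = -4 + 2*(-26933 - 1*(-119281)) = -4 + 2*(-26933 + 119281) = -4 + 2*92348 = -4 + 184696 = 184692)
g = -38400 (g = -60*40*48/3 = -800*48 = -⅓*115200 = -38400)
(g + Y) + T = (-38400 + 121104) + 184692 = 82704 + 184692 = 267396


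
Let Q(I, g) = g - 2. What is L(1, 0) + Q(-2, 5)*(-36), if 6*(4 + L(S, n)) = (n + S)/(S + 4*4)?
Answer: -11423/102 ≈ -111.99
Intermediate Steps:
Q(I, g) = -2 + g
L(S, n) = -4 + (S + n)/(6*(16 + S)) (L(S, n) = -4 + ((n + S)/(S + 4*4))/6 = -4 + ((S + n)/(S + 16))/6 = -4 + ((S + n)/(16 + S))/6 = -4 + (S + n)/(6*(16 + S)))
L(1, 0) + Q(-2, 5)*(-36) = (-384 + 0 - 23*1)/(6*(16 + 1)) + (-2 + 5)*(-36) = (1/6)*(-384 + 0 - 23)/17 + 3*(-36) = (1/6)*(1/17)*(-407) - 108 = -407/102 - 108 = -11423/102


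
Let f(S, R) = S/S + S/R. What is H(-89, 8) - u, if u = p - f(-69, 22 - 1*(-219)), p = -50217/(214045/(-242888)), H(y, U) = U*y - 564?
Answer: -3005288160216/51584845 ≈ -58259.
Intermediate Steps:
f(S, R) = 1 + S/R
H(y, U) = -564 + U*y
p = 12197106696/214045 (p = -50217/(214045*(-1/242888)) = -50217/(-214045/242888) = -50217*(-242888/214045) = 12197106696/214045 ≈ 56984.)
u = 2939465897996/51584845 (u = 12197106696/214045 - ((22 - 1*(-219)) - 69)/(22 - 1*(-219)) = 12197106696/214045 - ((22 + 219) - 69)/(22 + 219) = 12197106696/214045 - (241 - 69)/241 = 12197106696/214045 - 172/241 = 2939465897996/51584845 ≈ 56983.)
H(-89, 8) - u = (-564 + 8*(-89)) - 1*2939465897996/51584845 = (-564 - 712) - 2939465897996/51584845 = -1276 - 2939465897996/51584845 = -3005288160216/51584845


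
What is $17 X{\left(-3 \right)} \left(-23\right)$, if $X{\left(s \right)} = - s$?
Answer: $-1173$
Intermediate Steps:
$17 X{\left(-3 \right)} \left(-23\right) = 17 \left(\left(-1\right) \left(-3\right)\right) \left(-23\right) = 17 \cdot 3 \left(-23\right) = 51 \left(-23\right) = -1173$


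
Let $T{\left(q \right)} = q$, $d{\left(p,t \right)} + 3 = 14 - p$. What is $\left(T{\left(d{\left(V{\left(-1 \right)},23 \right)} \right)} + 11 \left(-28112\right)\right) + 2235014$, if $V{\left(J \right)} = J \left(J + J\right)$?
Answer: $1925791$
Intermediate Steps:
$V{\left(J \right)} = 2 J^{2}$ ($V{\left(J \right)} = J 2 J = 2 J^{2}$)
$d{\left(p,t \right)} = 11 - p$ ($d{\left(p,t \right)} = -3 - \left(-14 + p\right) = 11 - p$)
$\left(T{\left(d{\left(V{\left(-1 \right)},23 \right)} \right)} + 11 \left(-28112\right)\right) + 2235014 = \left(\left(11 - 2 \left(-1\right)^{2}\right) + 11 \left(-28112\right)\right) + 2235014 = \left(\left(11 - 2 \cdot 1\right) - 309232\right) + 2235014 = \left(\left(11 - 2\right) - 309232\right) + 2235014 = \left(9 - 309232\right) + 2235014 = -309223 + 2235014 = 1925791$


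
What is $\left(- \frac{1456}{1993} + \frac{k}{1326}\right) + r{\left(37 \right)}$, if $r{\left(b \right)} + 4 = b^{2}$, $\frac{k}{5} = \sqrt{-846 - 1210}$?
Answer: $\frac{2718989}{1993} + \frac{5 i \sqrt{514}}{663} \approx 1364.3 + 0.17098 i$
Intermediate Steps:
$k = 10 i \sqrt{514}$ ($k = 5 \sqrt{-846 - 1210} = 5 \sqrt{-2056} = 5 \cdot 2 i \sqrt{514} = 10 i \sqrt{514} \approx 226.72 i$)
$r{\left(b \right)} = -4 + b^{2}$
$\left(- \frac{1456}{1993} + \frac{k}{1326}\right) + r{\left(37 \right)} = \left(- \frac{1456}{1993} + \frac{10 i \sqrt{514}}{1326}\right) - \left(4 - 37^{2}\right) = \left(\left(-1456\right) \frac{1}{1993} + 10 i \sqrt{514} \cdot \frac{1}{1326}\right) + \left(-4 + 1369\right) = \left(- \frac{1456}{1993} + \frac{5 i \sqrt{514}}{663}\right) + 1365 = \frac{2718989}{1993} + \frac{5 i \sqrt{514}}{663}$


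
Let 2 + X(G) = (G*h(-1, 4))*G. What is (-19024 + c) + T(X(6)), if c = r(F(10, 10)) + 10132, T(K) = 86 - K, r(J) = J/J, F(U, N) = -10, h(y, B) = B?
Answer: -8947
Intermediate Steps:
r(J) = 1
X(G) = -2 + 4*G² (X(G) = -2 + (G*4)*G = -2 + (4*G)*G = -2 + 4*G²)
c = 10133 (c = 1 + 10132 = 10133)
(-19024 + c) + T(X(6)) = (-19024 + 10133) + (86 - (-2 + 4*6²)) = -8891 + (86 - (-2 + 4*36)) = -8891 + (86 - (-2 + 144)) = -8891 + (86 - 1*142) = -8891 + (86 - 142) = -8891 - 56 = -8947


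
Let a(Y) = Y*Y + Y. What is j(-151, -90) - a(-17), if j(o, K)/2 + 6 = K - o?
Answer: -162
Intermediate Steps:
a(Y) = Y + Y² (a(Y) = Y² + Y = Y + Y²)
j(o, K) = -12 - 2*o + 2*K (j(o, K) = -12 + 2*(K - o) = -12 + (-2*o + 2*K) = -12 - 2*o + 2*K)
j(-151, -90) - a(-17) = (-12 - 2*(-151) + 2*(-90)) - (-17)*(1 - 17) = (-12 + 302 - 180) - (-17)*(-16) = 110 - 1*272 = 110 - 272 = -162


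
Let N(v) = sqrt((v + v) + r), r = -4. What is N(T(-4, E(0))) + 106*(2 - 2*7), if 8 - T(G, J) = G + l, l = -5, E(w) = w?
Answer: -1272 + sqrt(30) ≈ -1266.5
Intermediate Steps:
T(G, J) = 13 - G (T(G, J) = 8 - (G - 5) = 8 - (-5 + G) = 8 + (5 - G) = 13 - G)
N(v) = sqrt(-4 + 2*v) (N(v) = sqrt((v + v) - 4) = sqrt(2*v - 4) = sqrt(-4 + 2*v))
N(T(-4, E(0))) + 106*(2 - 2*7) = sqrt(-4 + 2*(13 - 1*(-4))) + 106*(2 - 2*7) = sqrt(-4 + 2*(13 + 4)) + 106*(2 - 14) = sqrt(-4 + 2*17) + 106*(-12) = sqrt(-4 + 34) - 1272 = sqrt(30) - 1272 = -1272 + sqrt(30)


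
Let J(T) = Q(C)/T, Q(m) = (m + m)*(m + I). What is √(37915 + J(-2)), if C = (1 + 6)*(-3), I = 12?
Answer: √37726 ≈ 194.23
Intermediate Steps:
C = -21 (C = 7*(-3) = -21)
Q(m) = 2*m*(12 + m) (Q(m) = (m + m)*(m + 12) = (2*m)*(12 + m) = 2*m*(12 + m))
J(T) = 378/T (J(T) = (2*(-21)*(12 - 21))/T = (2*(-21)*(-9))/T = 378/T)
√(37915 + J(-2)) = √(37915 + 378/(-2)) = √(37915 + 378*(-½)) = √(37915 - 189) = √37726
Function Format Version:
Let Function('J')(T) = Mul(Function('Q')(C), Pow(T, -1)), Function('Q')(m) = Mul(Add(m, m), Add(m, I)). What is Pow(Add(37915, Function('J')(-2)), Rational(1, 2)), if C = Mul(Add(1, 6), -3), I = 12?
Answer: Pow(37726, Rational(1, 2)) ≈ 194.23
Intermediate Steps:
C = -21 (C = Mul(7, -3) = -21)
Function('Q')(m) = Mul(2, m, Add(12, m)) (Function('Q')(m) = Mul(Add(m, m), Add(m, 12)) = Mul(Mul(2, m), Add(12, m)) = Mul(2, m, Add(12, m)))
Function('J')(T) = Mul(378, Pow(T, -1)) (Function('J')(T) = Mul(Mul(2, -21, Add(12, -21)), Pow(T, -1)) = Mul(Mul(2, -21, -9), Pow(T, -1)) = Mul(378, Pow(T, -1)))
Pow(Add(37915, Function('J')(-2)), Rational(1, 2)) = Pow(Add(37915, Mul(378, Pow(-2, -1))), Rational(1, 2)) = Pow(Add(37915, Mul(378, Rational(-1, 2))), Rational(1, 2)) = Pow(Add(37915, -189), Rational(1, 2)) = Pow(37726, Rational(1, 2))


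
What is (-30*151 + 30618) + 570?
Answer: 26658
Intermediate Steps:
(-30*151 + 30618) + 570 = (-4530 + 30618) + 570 = 26088 + 570 = 26658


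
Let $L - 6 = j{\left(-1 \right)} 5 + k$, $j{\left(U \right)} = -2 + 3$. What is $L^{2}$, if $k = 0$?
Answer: $121$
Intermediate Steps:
$j{\left(U \right)} = 1$
$L = 11$ ($L = 6 + \left(1 \cdot 5 + 0\right) = 6 + \left(5 + 0\right) = 6 + 5 = 11$)
$L^{2} = 11^{2} = 121$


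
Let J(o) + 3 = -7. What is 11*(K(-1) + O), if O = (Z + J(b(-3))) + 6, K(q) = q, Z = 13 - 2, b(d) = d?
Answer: 66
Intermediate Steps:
Z = 11
J(o) = -10 (J(o) = -3 - 7 = -10)
O = 7 (O = (11 - 10) + 6 = 1 + 6 = 7)
11*(K(-1) + O) = 11*(-1 + 7) = 11*6 = 66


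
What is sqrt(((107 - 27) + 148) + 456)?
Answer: 6*sqrt(19) ≈ 26.153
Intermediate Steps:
sqrt(((107 - 27) + 148) + 456) = sqrt((80 + 148) + 456) = sqrt(228 + 456) = sqrt(684) = 6*sqrt(19)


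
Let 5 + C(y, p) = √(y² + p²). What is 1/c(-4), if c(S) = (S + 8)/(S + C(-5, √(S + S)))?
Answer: -9/4 + √17/4 ≈ -1.2192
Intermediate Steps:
C(y, p) = -5 + √(p² + y²) (C(y, p) = -5 + √(y² + p²) = -5 + √(p² + y²))
c(S) = (8 + S)/(-5 + S + √(25 + 2*S)) (c(S) = (S + 8)/(S + (-5 + √((√(S + S))² + (-5)²))) = (8 + S)/(S + (-5 + √((√(2*S))² + 25))) = (8 + S)/(S + (-5 + √((√2*√S)² + 25))) = (8 + S)/(S + (-5 + √(2*S + 25))) = (8 + S)/(S + (-5 + √(25 + 2*S))) = (8 + S)/(-5 + S + √(25 + 2*S)))
1/c(-4) = 1/((8 - 4)/(-5 - 4 + √(25 + 2*(-4)))) = 1/(4/(-5 - 4 + √(25 - 8))) = 1/(4/(-5 - 4 + √17)) = 1/(4/(-9 + √17)) = -9/4 + √17/4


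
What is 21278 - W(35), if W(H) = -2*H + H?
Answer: 21313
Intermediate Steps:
W(H) = -H
21278 - W(35) = 21278 - (-1)*35 = 21278 - 1*(-35) = 21278 + 35 = 21313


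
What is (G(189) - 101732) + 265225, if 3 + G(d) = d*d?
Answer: 199211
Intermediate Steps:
G(d) = -3 + d² (G(d) = -3 + d*d = -3 + d²)
(G(189) - 101732) + 265225 = ((-3 + 189²) - 101732) + 265225 = ((-3 + 35721) - 101732) + 265225 = (35718 - 101732) + 265225 = -66014 + 265225 = 199211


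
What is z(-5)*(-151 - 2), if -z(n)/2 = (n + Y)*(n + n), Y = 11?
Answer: -18360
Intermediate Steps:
z(n) = -4*n*(11 + n) (z(n) = -2*(n + 11)*(n + n) = -2*(11 + n)*2*n = -4*n*(11 + n))
z(-5)*(-151 - 2) = (-4*(-5)*(11 - 5))*(-151 - 2) = -4*(-5)*6*(-153) = 120*(-153) = -18360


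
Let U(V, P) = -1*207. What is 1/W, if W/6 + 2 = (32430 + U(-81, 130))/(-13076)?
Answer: -14/375 ≈ -0.037333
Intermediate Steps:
U(V, P) = -207
W = -375/14 (W = -12 + 6*((32430 - 207)/(-13076)) = -12 + 6*(32223*(-1/13076)) = -12 + 6*(-69/28) = -12 - 207/14 = -375/14 ≈ -26.786)
1/W = 1/(-375/14) = -14/375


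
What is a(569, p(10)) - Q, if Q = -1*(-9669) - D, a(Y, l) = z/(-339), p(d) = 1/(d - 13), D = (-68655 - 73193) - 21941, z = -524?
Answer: -58801738/339 ≈ -1.7346e+5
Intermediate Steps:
D = -163789 (D = -141848 - 21941 = -163789)
p(d) = 1/(-13 + d)
a(Y, l) = 524/339 (a(Y, l) = -524/(-339) = -524*(-1/339) = 524/339)
Q = 173458 (Q = -1*(-9669) - 1*(-163789) = 9669 + 163789 = 173458)
a(569, p(10)) - Q = 524/339 - 1*173458 = 524/339 - 173458 = -58801738/339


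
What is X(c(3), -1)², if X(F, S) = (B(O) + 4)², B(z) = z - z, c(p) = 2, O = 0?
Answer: 256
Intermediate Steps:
B(z) = 0
X(F, S) = 16 (X(F, S) = (0 + 4)² = 4² = 16)
X(c(3), -1)² = 16² = 256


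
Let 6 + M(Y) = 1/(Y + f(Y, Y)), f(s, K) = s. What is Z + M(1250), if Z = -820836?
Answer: -2052104999/2500 ≈ -8.2084e+5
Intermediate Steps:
M(Y) = -6 + 1/(2*Y) (M(Y) = -6 + 1/(Y + Y) = -6 + 1/(2*Y))
Z + M(1250) = -820836 + (-6 + (1/2)/1250) = -820836 + (-6 + (1/2)*(1/1250)) = -820836 + (-6 + 1/2500) = -820836 - 14999/2500 = -2052104999/2500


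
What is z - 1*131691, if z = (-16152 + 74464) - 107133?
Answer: -180512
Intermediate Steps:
z = -48821 (z = 58312 - 107133 = -48821)
z - 1*131691 = -48821 - 1*131691 = -48821 - 131691 = -180512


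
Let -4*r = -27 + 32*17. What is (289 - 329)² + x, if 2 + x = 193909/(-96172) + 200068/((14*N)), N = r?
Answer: 46999510891/31640588 ≈ 1485.4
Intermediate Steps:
r = -517/4 (r = -(-27 + 32*17)/4 = -(-27 + 544)/4 = -¼*517 = -517/4 ≈ -129.25)
N = -517/4 ≈ -129.25
x = -3625429909/31640588 (x = -2 + (193909/(-96172) + 200068/((14*(-517/4)))) = -2 + (193909*(-1/96172) + 200068/(-3619/2)) = -2 + (-193909/96172 + 200068*(-2/3619)) = -2 + (-193909/96172 - 36376/329) = -2 - 3562148733/31640588 = -3625429909/31640588 ≈ -114.58)
(289 - 329)² + x = (289 - 329)² - 3625429909/31640588 = (-40)² - 3625429909/31640588 = 1600 - 3625429909/31640588 = 46999510891/31640588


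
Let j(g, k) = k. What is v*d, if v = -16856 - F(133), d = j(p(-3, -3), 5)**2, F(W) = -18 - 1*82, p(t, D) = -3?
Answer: -418900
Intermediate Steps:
F(W) = -100 (F(W) = -18 - 82 = -100)
d = 25 (d = 5**2 = 25)
v = -16756 (v = -16856 - 1*(-100) = -16856 + 100 = -16756)
v*d = -16756*25 = -418900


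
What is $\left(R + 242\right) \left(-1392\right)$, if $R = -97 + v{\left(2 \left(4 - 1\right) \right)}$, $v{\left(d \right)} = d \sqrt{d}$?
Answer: $-201840 - 8352 \sqrt{6} \approx -2.223 \cdot 10^{5}$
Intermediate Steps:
$v{\left(d \right)} = d^{\frac{3}{2}}$
$R = -97 + 6 \sqrt{6}$ ($R = -97 + \left(2 \left(4 - 1\right)\right)^{\frac{3}{2}} = -97 + \left(2 \cdot 3\right)^{\frac{3}{2}} = -97 + 6^{\frac{3}{2}} = -97 + 6 \sqrt{6} \approx -82.303$)
$\left(R + 242\right) \left(-1392\right) = \left(\left(-97 + 6 \sqrt{6}\right) + 242\right) \left(-1392\right) = \left(145 + 6 \sqrt{6}\right) \left(-1392\right) = -201840 - 8352 \sqrt{6}$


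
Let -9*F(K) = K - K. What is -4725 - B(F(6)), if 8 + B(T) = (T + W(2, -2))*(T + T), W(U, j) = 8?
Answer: -4717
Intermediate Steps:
F(K) = 0 (F(K) = -(K - K)/9 = -1/9*0 = 0)
B(T) = -8 + 2*T*(8 + T) (B(T) = -8 + (T + 8)*(T + T) = -8 + (8 + T)*(2*T) = -8 + 2*T*(8 + T))
-4725 - B(F(6)) = -4725 - (-8 + 2*0**2 + 16*0) = -4725 - (-8 + 2*0 + 0) = -4725 - (-8 + 0 + 0) = -4725 - 1*(-8) = -4725 + 8 = -4717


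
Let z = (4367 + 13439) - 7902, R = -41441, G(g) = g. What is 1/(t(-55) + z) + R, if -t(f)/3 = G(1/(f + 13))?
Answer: -5746084723/138657 ≈ -41441.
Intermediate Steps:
t(f) = -3/(13 + f) (t(f) = -3/(f + 13) = -3/(13 + f))
z = 9904 (z = 17806 - 7902 = 9904)
1/(t(-55) + z) + R = 1/(-3/(13 - 55) + 9904) - 41441 = 1/(-3/(-42) + 9904) - 41441 = 1/(-3*(-1/42) + 9904) - 41441 = 1/(1/14 + 9904) - 41441 = 1/(138657/14) - 41441 = 14/138657 - 41441 = -5746084723/138657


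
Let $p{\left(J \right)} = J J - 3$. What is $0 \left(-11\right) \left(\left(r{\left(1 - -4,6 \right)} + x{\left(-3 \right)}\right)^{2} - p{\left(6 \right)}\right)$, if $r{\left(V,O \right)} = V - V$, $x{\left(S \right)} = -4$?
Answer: $0$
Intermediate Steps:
$r{\left(V,O \right)} = 0$
$p{\left(J \right)} = -3 + J^{2}$ ($p{\left(J \right)} = J^{2} - 3 = -3 + J^{2}$)
$0 \left(-11\right) \left(\left(r{\left(1 - -4,6 \right)} + x{\left(-3 \right)}\right)^{2} - p{\left(6 \right)}\right) = 0 \left(-11\right) \left(\left(0 - 4\right)^{2} - \left(-3 + 6^{2}\right)\right) = 0 \left(\left(-4\right)^{2} - \left(-3 + 36\right)\right) = 0 \left(16 - 33\right) = 0 \left(-17\right) = 0$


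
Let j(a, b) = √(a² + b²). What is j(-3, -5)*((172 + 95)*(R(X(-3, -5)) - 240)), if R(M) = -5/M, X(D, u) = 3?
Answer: -64525*√34 ≈ -3.7624e+5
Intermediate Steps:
j(-3, -5)*((172 + 95)*(R(X(-3, -5)) - 240)) = √((-3)² + (-5)²)*((172 + 95)*(-5/3 - 240)) = √(9 + 25)*(267*(-5*⅓ - 240)) = √34*(267*(-5/3 - 240)) = √34*(267*(-725/3)) = √34*(-64525) = -64525*√34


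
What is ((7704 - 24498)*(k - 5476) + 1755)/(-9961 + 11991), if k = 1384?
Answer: 68722803/2030 ≈ 33854.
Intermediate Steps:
((7704 - 24498)*(k - 5476) + 1755)/(-9961 + 11991) = ((7704 - 24498)*(1384 - 5476) + 1755)/(-9961 + 11991) = (-16794*(-4092) + 1755)/2030 = (68721048 + 1755)*(1/2030) = 68722803*(1/2030) = 68722803/2030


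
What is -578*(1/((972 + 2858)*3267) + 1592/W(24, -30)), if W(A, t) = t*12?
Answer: 15991393349/6256305 ≈ 2556.0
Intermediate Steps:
W(A, t) = 12*t
-578*(1/((972 + 2858)*3267) + 1592/W(24, -30)) = -578*(1/((972 + 2858)*3267) + 1592/((12*(-30)))) = -578*((1/3267)/3830 + 1592/(-360)) = -578*((1/3830)*(1/3267) + 1592*(-1/360)) = -578*(1/12512610 - 199/45) = -578*(-55333541/12512610) = 15991393349/6256305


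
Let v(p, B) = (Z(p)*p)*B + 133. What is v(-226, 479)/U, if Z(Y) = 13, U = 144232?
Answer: -1407169/144232 ≈ -9.7563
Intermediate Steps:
v(p, B) = 133 + 13*B*p (v(p, B) = (13*p)*B + 133 = 13*B*p + 133 = 133 + 13*B*p)
v(-226, 479)/U = (133 + 13*479*(-226))/144232 = (133 - 1407302)*(1/144232) = -1407169*1/144232 = -1407169/144232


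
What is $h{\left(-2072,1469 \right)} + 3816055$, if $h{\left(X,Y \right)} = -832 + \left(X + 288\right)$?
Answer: $3813439$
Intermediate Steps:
$h{\left(X,Y \right)} = -544 + X$ ($h{\left(X,Y \right)} = -832 + \left(288 + X\right) = -544 + X$)
$h{\left(-2072,1469 \right)} + 3816055 = \left(-544 - 2072\right) + 3816055 = -2616 + 3816055 = 3813439$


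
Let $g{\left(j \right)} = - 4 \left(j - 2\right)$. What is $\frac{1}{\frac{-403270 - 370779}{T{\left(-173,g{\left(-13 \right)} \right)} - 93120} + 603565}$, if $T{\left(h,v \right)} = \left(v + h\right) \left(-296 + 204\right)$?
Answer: $\frac{82724}{49930085109} \approx 1.6568 \cdot 10^{-6}$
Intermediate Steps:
$g{\left(j \right)} = 8 - 4 j$ ($g{\left(j \right)} = - 4 \left(-2 + j\right) = 8 - 4 j$)
$T{\left(h,v \right)} = - 92 h - 92 v$ ($T{\left(h,v \right)} = \left(h + v\right) \left(-92\right) = - 92 h - 92 v$)
$\frac{1}{\frac{-403270 - 370779}{T{\left(-173,g{\left(-13 \right)} \right)} - 93120} + 603565} = \frac{1}{\frac{-403270 - 370779}{\left(\left(-92\right) \left(-173\right) - 92 \left(8 - -52\right)\right) - 93120} + 603565} = \frac{1}{- \frac{774049}{\left(15916 - 92 \left(8 + 52\right)\right) - 93120} + 603565} = \frac{1}{- \frac{774049}{\left(15916 - 5520\right) - 93120} + 603565} = \frac{1}{- \frac{774049}{10396 - 93120} + 603565} = \frac{1}{- \frac{774049}{-82724} + 603565} = \frac{1}{\left(-774049\right) \left(- \frac{1}{82724}\right) + 603565} = \frac{1}{\frac{774049}{82724} + 603565} = \frac{1}{\frac{49930085109}{82724}} = \frac{82724}{49930085109}$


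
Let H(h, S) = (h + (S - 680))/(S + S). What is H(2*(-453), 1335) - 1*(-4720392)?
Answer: 12603446389/2670 ≈ 4.7204e+6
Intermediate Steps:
H(h, S) = (-680 + S + h)/(2*S) (H(h, S) = (h + (-680 + S))/((2*S)) = (-680 + S + h)*(1/(2*S)) = (-680 + S + h)/(2*S))
H(2*(-453), 1335) - 1*(-4720392) = (½)*(-680 + 1335 + 2*(-453))/1335 - 1*(-4720392) = (½)*(1/1335)*(-680 + 1335 - 906) + 4720392 = (½)*(1/1335)*(-251) + 4720392 = -251/2670 + 4720392 = 12603446389/2670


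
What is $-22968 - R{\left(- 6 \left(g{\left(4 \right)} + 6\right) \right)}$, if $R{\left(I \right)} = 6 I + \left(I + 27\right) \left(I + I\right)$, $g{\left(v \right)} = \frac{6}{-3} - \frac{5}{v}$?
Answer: $- \frac{45045}{2} \approx -22523.0$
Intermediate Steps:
$g{\left(v \right)} = -2 - \frac{5}{v}$ ($g{\left(v \right)} = 6 \left(- \frac{1}{3}\right) - \frac{5}{v} = -2 - \frac{5}{v}$)
$R{\left(I \right)} = 6 I + 2 I \left(27 + I\right)$ ($R{\left(I \right)} = 6 I + \left(27 + I\right) 2 I = 6 I + 2 I \left(27 + I\right)$)
$-22968 - R{\left(- 6 \left(g{\left(4 \right)} + 6\right) \right)} = -22968 - 2 \left(- 6 \left(\left(-2 - \frac{5}{4}\right) + 6\right)\right) \left(30 - 6 \left(\left(-2 - \frac{5}{4}\right) + 6\right)\right) = -22968 - 2 \left(- 6 \left(- \frac{13}{4} + 6\right)\right) \left(30 - 6 \left(- \frac{13}{4} + 6\right)\right) = -22968 - 2 \left(\left(-6\right) \frac{11}{4}\right) \left(30 - \frac{33}{2}\right) = -22968 - 2 \left(- \frac{33}{2}\right) \left(30 - \frac{33}{2}\right) = -22968 - 2 \left(- \frac{33}{2}\right) \frac{27}{2} = -22968 - - \frac{891}{2} = -22968 + \frac{891}{2} = - \frac{45045}{2}$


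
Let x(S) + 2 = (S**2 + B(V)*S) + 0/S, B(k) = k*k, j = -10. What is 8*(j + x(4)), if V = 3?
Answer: 320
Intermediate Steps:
B(k) = k**2
x(S) = -2 + S**2 + 9*S (x(S) = -2 + ((S**2 + 3**2*S) + 0/S) = -2 + ((S**2 + 9*S) + 0) = -2 + (S**2 + 9*S) = -2 + S**2 + 9*S)
8*(j + x(4)) = 8*(-10 + (-2 + 4**2 + 9*4)) = 8*(-10 + (-2 + 16 + 36)) = 8*(-10 + 50) = 8*40 = 320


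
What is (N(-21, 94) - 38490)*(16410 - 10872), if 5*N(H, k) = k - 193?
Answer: -1066336362/5 ≈ -2.1327e+8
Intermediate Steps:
N(H, k) = -193/5 + k/5 (N(H, k) = (k - 193)/5 = (-193 + k)/5 = -193/5 + k/5)
(N(-21, 94) - 38490)*(16410 - 10872) = ((-193/5 + (⅕)*94) - 38490)*(16410 - 10872) = ((-193/5 + 94/5) - 38490)*5538 = (-99/5 - 38490)*5538 = -192549/5*5538 = -1066336362/5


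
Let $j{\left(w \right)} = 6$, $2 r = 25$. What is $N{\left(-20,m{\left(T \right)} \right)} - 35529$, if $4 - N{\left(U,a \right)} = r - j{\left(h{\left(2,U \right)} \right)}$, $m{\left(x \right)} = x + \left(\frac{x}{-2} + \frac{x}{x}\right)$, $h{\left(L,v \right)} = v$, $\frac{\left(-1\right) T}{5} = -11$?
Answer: $- \frac{71063}{2} \approx -35532.0$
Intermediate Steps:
$T = 55$ ($T = \left(-5\right) \left(-11\right) = 55$)
$r = \frac{25}{2}$ ($r = \frac{1}{2} \cdot 25 = \frac{25}{2} \approx 12.5$)
$m{\left(x \right)} = 1 + \frac{x}{2}$ ($m{\left(x \right)} = x + \left(x \left(- \frac{1}{2}\right) + 1\right) = x - \left(-1 + \frac{x}{2}\right) = 1 + \frac{x}{2}$)
$N{\left(U,a \right)} = - \frac{5}{2}$ ($N{\left(U,a \right)} = 4 - \left(\frac{25}{2} - 6\right) = 4 - \frac{13}{2} = - \frac{5}{2}$)
$N{\left(-20,m{\left(T \right)} \right)} - 35529 = - \frac{5}{2} - 35529 = - \frac{71063}{2}$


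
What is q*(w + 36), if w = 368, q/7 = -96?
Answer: -271488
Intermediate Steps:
q = -672 (q = 7*(-96) = -672)
q*(w + 36) = -672*(368 + 36) = -672*404 = -271488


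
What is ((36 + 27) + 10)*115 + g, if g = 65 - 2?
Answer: 8458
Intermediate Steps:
g = 63
((36 + 27) + 10)*115 + g = ((36 + 27) + 10)*115 + 63 = (63 + 10)*115 + 63 = 73*115 + 63 = 8395 + 63 = 8458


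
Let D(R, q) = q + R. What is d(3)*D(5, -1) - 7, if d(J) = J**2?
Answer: 29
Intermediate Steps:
D(R, q) = R + q
d(3)*D(5, -1) - 7 = 3**2*(5 - 1) - 7 = 9*4 - 7 = 36 - 7 = 29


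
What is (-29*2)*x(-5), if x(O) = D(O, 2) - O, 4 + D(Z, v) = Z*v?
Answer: 522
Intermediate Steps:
D(Z, v) = -4 + Z*v
x(O) = -4 + O (x(O) = (-4 + O*2) - O = (-4 + 2*O) - O = -4 + O)
(-29*2)*x(-5) = (-29*2)*(-4 - 5) = -58*(-9) = 522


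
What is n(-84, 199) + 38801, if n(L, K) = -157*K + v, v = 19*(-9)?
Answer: 7387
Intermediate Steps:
v = -171
n(L, K) = -171 - 157*K (n(L, K) = -157*K - 171 = -171 - 157*K)
n(-84, 199) + 38801 = (-171 - 157*199) + 38801 = (-171 - 31243) + 38801 = -31414 + 38801 = 7387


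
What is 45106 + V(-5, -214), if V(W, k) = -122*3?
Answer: 44740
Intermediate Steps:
V(W, k) = -366
45106 + V(-5, -214) = 45106 - 366 = 44740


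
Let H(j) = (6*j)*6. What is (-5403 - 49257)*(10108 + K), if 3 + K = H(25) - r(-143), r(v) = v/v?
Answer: -601478640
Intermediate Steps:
r(v) = 1
H(j) = 36*j
K = 896 (K = -3 + (36*25 - 1*1) = -3 + (900 - 1) = -3 + 899 = 896)
(-5403 - 49257)*(10108 + K) = (-5403 - 49257)*(10108 + 896) = -54660*11004 = -601478640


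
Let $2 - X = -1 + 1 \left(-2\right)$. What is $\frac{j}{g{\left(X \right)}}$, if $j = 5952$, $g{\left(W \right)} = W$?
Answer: $\frac{5952}{5} \approx 1190.4$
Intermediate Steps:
$X = 5$ ($X = 2 - \left(-1 + 1 \left(-2\right)\right) = 2 - \left(-1 - 2\right) = 2 - -3 = 2 + 3 = 5$)
$\frac{j}{g{\left(X \right)}} = \frac{5952}{5}$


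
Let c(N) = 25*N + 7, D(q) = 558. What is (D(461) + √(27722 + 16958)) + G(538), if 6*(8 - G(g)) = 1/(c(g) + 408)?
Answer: 47085539/83190 + 2*√11170 ≈ 777.38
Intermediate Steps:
c(N) = 7 + 25*N
G(g) = 8 - 1/(6*(415 + 25*g)) (G(g) = 8 - 1/(6*((7 + 25*g) + 408)) = 8 - 1/(6*(415 + 25*g)))
(D(461) + √(27722 + 16958)) + G(538) = (558 + √(27722 + 16958)) + (19919 + 1200*538)/(30*(83 + 5*538)) = (558 + √44680) + (19919 + 645600)/(30*(83 + 2690)) = (558 + 2*√11170) + (1/30)*665519/2773 = (558 + 2*√11170) + (1/30)*(1/2773)*665519 = (558 + 2*√11170) + 665519/83190 = 47085539/83190 + 2*√11170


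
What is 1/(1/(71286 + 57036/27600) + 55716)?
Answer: 163962553/9135337605248 ≈ 1.7948e-5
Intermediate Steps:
1/(1/(71286 + 57036/27600) + 55716) = 1/(1/(71286 + 57036*(1/27600)) + 55716) = 1/(1/(71286 + 4753/2300) + 55716) = 1/(1/(163962553/2300) + 55716) = 1/(2300/163962553 + 55716) = 1/(9135337605248/163962553) = 163962553/9135337605248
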